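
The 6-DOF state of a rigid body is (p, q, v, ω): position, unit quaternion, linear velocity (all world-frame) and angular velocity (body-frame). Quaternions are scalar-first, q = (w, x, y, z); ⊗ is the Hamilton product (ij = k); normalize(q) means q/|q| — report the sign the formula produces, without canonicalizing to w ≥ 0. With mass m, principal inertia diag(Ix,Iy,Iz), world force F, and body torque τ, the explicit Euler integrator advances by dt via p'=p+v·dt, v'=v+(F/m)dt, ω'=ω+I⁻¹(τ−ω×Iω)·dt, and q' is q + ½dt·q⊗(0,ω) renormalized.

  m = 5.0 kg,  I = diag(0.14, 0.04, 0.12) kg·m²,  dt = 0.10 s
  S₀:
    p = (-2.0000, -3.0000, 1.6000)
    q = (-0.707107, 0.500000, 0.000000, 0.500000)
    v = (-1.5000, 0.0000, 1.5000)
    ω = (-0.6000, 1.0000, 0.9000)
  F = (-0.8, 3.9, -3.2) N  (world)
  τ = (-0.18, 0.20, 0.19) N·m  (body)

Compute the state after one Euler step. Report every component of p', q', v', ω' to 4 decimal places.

p' = (-2.1500, -3.0000, 1.7500)
q' = (-0.7127, 0.4949, -0.0727, 0.4918)
v' = (-1.5160, 0.0780, 1.4360)
ω' = (-0.7800, 1.5270, 1.0083)

ω×(Iω) gyroscopic = (0.0720, -0.0108, 0.0600)
angular accel α = (-1.8000, 5.2700, 1.0833)
ω' = ω + α·dt = (-0.7800, 1.5270, 1.0083)
q⊗(0,ω) = (-0.1500000, -0.0757358, -1.4571070, -0.1363963)
q' = normalize(q + ½dt·q⊗(0,ω)) = (-0.7127, 0.4949, -0.0727, 0.4918)
a = F/m = (-0.1600, 0.7800, -0.6400)
new position p' = (-2.1500, -3.0000, 1.7500)
v + (F/m)dt = (-1.5160, 0.0780, 1.4360)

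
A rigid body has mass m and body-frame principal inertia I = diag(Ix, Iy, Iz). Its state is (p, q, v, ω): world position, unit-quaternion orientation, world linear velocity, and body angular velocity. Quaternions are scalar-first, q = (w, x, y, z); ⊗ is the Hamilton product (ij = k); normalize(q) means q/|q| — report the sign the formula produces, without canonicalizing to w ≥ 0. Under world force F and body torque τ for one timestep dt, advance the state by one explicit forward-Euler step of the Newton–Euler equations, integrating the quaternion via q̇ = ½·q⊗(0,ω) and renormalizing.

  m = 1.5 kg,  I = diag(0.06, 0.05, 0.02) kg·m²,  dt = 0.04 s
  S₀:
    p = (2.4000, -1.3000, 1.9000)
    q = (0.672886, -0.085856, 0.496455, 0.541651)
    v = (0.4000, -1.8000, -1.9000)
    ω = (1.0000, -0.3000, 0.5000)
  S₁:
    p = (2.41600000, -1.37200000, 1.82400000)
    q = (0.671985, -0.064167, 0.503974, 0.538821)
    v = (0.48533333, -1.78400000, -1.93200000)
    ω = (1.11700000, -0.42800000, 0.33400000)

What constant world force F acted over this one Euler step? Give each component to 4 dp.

v₁ − v₀ = (0.08533333, 0.01600000, -0.03200000)
F = m·Δv/dt = (3.2000, 0.6000, -1.2000)

F = (3.2000, 0.6000, -1.2000)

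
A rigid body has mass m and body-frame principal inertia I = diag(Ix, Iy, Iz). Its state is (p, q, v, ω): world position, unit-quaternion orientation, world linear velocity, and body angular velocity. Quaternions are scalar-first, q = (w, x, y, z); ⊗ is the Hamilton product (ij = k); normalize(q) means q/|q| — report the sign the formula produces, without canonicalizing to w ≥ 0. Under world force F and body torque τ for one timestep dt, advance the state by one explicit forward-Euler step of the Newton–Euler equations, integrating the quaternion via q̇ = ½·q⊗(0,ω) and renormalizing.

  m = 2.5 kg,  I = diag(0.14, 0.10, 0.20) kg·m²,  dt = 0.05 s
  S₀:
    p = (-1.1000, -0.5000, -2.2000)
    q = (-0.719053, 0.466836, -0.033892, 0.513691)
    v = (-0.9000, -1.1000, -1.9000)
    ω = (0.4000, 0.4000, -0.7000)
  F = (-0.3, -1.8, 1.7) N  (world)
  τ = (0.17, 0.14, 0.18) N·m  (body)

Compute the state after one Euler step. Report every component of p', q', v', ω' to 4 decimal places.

precession coupling ω×(Iω) = (-0.0280, 0.0168, -0.0064)
α = I⁻¹(τ − ω×Iω) = (1.4143, 1.2320, 0.9320)
new body rate ω' = (0.4707, 0.4616, -0.6534)
2q̇ = q⊗(0,ω) = (0.1864061, -0.4693732, 0.2446404, 0.7036283)
updated quaternion q' = (-0.7142, 0.4550, -0.0278, 0.5311)
linear accel F/m = (-0.1200, -0.7200, 0.6800)
p' = p + v·dt = (-1.1450, -0.5550, -2.2950)
v' = v + a·dt = (-0.9060, -1.1360, -1.8660)

p' = (-1.1450, -0.5550, -2.2950)
q' = (-0.7142, 0.4550, -0.0278, 0.5311)
v' = (-0.9060, -1.1360, -1.8660)
ω' = (0.4707, 0.4616, -0.6534)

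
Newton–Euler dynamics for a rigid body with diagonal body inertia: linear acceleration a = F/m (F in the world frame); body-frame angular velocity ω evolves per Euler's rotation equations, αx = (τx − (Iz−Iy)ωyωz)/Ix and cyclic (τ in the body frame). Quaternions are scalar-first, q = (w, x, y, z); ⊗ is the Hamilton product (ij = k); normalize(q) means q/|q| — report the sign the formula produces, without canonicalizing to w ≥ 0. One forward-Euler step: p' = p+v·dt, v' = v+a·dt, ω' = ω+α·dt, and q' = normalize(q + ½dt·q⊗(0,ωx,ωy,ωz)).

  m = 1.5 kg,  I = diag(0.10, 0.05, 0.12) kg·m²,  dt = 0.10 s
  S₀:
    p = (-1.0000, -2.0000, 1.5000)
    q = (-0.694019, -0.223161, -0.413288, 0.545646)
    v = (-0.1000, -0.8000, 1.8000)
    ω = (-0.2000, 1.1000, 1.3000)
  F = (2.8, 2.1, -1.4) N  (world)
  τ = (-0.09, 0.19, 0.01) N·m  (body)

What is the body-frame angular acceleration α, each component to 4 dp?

α = (-1.9010, 3.6960, -0.0083)

gyro term ω×Iω = (0.1001, 0.0052, 0.0110)
angular accel α = (-1.9010, 3.6960, -0.0083)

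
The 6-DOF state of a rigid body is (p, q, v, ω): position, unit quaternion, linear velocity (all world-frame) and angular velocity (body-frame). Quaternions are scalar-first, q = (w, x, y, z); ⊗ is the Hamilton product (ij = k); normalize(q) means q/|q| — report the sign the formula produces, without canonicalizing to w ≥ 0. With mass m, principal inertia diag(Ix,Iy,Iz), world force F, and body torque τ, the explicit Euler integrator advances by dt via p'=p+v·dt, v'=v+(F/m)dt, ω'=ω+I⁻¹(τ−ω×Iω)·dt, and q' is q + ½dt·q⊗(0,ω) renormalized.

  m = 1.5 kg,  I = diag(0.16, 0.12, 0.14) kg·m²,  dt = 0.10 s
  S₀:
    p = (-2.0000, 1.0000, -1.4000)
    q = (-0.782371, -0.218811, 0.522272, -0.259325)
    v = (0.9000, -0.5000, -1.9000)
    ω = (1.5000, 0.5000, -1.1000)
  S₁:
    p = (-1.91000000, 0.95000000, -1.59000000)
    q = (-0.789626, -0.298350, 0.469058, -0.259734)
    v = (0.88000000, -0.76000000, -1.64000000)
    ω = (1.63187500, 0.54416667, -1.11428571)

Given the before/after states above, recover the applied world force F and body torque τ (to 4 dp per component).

v₁ − v₀ = (-0.02000000, -0.26000000, 0.26000000)
applied force F = (-0.3000, -3.9000, 3.9000)
ω₁ − ω₀ = (0.13187500, 0.04416667, -0.01428571)
gyro term ω₀×Iω₀ = (-0.0110, -0.0330, -0.0300)
τ = I·(Δω/dt) + ω₀×(Iω₀) = (0.2000, 0.0200, -0.0500)

F = (-0.3000, -3.9000, 3.9000)
τ = (0.2000, 0.0200, -0.0500)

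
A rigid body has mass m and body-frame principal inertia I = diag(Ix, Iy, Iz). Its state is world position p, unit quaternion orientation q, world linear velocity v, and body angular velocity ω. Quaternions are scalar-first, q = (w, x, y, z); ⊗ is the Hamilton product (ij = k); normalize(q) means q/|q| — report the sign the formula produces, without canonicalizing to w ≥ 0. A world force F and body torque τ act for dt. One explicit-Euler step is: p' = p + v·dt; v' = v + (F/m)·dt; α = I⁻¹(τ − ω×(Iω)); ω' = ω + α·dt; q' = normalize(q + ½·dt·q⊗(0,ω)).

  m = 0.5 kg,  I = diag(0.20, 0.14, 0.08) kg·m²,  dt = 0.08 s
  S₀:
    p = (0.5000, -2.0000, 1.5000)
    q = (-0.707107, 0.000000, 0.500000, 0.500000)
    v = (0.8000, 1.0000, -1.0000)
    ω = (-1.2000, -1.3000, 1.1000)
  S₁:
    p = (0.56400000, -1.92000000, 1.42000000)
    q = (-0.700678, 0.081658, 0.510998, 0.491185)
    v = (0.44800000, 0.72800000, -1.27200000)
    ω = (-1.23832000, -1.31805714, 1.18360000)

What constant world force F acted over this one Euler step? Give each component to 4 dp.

Δv = v₁−v₀ = (-0.35200000, -0.27200000, -0.27200000)
F = m·Δv/dt = (-2.2000, -1.7000, -1.7000)

F = (-2.2000, -1.7000, -1.7000)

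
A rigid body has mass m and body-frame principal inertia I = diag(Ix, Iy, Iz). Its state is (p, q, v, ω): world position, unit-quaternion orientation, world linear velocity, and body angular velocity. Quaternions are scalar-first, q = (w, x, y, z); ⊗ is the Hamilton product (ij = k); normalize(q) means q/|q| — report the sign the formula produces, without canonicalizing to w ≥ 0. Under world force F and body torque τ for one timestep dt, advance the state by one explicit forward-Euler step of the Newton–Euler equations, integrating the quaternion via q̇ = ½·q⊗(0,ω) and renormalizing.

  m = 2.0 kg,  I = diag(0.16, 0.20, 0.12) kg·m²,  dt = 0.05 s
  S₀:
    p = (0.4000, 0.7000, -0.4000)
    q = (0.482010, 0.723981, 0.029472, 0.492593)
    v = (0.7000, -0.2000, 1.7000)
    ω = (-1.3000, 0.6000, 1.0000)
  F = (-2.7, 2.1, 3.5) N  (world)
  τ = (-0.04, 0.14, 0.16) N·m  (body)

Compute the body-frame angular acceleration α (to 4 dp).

ω×(Iω) gyroscopic = (-0.0480, -0.0520, -0.0312)
α = I⁻¹(τ − ω×Iω) = (0.0500, 0.9600, 1.5933)

α = (0.0500, 0.9600, 1.5933)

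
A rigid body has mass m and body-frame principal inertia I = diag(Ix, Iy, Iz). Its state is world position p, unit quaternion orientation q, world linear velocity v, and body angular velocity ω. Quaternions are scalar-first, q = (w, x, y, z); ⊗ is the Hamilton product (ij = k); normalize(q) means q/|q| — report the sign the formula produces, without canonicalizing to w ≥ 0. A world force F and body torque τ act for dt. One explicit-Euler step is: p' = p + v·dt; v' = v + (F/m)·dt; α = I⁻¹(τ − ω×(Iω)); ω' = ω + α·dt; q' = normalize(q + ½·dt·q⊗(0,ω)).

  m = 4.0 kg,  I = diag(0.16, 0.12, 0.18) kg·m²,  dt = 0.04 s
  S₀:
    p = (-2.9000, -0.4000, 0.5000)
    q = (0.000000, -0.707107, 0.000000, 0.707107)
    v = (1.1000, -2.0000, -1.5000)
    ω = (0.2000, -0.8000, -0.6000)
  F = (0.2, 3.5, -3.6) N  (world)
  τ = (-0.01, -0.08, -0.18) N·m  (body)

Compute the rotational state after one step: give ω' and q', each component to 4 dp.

α = I⁻¹(τ − ω×Iω) = (-0.2425, -0.6867, -1.0356)
ω + α·dt = (0.1903, -0.8275, -0.6414)
2q̇ = q⊗(0,ω) = (0.5656856, 0.5656856, -0.2828428, 0.5656856)
updated quaternion q' = (0.0113, -0.6956, -0.0057, 0.7183)

ω' = (0.1903, -0.8275, -0.6414)
q' = (0.0113, -0.6956, -0.0057, 0.7183)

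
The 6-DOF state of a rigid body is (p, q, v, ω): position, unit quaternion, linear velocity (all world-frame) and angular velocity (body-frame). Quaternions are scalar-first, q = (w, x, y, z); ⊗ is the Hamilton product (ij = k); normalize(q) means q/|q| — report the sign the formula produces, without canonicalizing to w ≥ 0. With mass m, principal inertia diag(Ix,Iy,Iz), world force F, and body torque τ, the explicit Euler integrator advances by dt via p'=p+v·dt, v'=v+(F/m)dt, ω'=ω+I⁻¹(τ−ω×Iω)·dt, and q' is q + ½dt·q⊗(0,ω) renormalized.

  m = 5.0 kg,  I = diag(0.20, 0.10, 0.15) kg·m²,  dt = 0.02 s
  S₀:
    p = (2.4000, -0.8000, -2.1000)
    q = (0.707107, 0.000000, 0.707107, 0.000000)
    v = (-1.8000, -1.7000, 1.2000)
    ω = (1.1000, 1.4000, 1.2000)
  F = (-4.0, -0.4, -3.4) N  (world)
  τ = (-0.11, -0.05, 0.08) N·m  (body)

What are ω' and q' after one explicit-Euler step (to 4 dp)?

(τ − ω×Iω)/I = (-0.9700, -1.1600, 1.5600)
new body rate ω' = (1.0806, 1.3768, 1.2312)
2q̇ = q⊗(0,ω) = (-0.9899498, 1.6263461, 0.9899498, 0.0707107)
updated quaternion q' = (0.6970, 0.0163, 0.7168, 0.0007)

ω' = (1.0806, 1.3768, 1.2312)
q' = (0.6970, 0.0163, 0.7168, 0.0007)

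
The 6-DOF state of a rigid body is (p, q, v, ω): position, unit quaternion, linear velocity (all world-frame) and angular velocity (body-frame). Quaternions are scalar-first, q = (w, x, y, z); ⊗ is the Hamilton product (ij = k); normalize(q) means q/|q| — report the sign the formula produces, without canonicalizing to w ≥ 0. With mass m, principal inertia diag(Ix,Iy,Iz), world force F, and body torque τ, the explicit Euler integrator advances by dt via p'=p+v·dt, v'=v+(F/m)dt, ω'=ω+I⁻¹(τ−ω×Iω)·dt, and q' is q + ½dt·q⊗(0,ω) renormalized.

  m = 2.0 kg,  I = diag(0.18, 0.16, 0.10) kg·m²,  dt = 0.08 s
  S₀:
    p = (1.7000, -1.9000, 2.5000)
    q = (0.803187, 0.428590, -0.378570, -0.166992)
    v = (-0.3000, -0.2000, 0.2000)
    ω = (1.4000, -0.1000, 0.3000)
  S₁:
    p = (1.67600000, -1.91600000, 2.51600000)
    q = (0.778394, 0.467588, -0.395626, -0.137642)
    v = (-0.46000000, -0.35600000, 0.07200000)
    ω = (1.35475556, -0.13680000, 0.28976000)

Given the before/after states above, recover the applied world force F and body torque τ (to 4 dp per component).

velocity change Δv = (-0.16000000, -0.15600000, -0.12800000)
F = m·Δv/dt = (-4.0000, -3.9000, -3.2000)
rate change Δω = (-0.04524444, -0.03680000, -0.01024000)
τ = I·(Δω/dt) + ω₀×(Iω₀) = (-0.1000, -0.0400, -0.0100)

F = (-4.0000, -3.9000, -3.2000)
τ = (-0.1000, -0.0400, -0.0100)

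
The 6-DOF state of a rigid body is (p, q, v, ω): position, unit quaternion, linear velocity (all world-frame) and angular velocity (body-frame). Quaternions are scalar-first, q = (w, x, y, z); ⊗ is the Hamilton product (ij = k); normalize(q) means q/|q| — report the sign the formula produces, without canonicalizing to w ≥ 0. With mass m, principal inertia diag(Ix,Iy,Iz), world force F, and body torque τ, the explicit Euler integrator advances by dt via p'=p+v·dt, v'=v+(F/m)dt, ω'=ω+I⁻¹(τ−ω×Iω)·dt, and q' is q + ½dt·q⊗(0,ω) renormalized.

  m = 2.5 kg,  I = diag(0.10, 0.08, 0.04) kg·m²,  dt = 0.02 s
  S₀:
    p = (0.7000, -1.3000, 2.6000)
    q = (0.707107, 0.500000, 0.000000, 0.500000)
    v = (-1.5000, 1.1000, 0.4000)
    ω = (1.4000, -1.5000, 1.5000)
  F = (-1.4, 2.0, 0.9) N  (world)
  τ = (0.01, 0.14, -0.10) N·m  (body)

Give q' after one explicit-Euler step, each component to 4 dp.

q' = (0.6924, 0.5172, -0.0111, 0.5029)

q⊗(0,ω) = (-1.4500000, 1.7399498, -1.1106605, 0.3106605)
q' = normalize(q + ½dt·q⊗(0,ω)) = (0.6924, 0.5172, -0.0111, 0.5029)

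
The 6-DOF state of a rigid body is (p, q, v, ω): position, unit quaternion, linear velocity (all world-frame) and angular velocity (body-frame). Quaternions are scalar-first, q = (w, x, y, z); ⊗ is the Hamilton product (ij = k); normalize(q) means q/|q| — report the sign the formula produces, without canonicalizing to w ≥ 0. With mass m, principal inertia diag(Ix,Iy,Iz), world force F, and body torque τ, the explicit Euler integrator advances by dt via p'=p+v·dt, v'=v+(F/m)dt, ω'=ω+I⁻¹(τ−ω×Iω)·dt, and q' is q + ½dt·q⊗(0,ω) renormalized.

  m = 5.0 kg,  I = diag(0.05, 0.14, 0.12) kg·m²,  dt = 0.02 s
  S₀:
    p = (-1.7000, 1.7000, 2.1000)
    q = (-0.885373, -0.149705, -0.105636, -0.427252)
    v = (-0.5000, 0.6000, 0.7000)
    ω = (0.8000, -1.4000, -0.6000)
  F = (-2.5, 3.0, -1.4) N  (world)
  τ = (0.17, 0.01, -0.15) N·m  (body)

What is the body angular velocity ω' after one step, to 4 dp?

ω' = (0.8747, -1.4034, -0.6082)

precession coupling ω×(Iω) = (-0.0168, 0.0336, -0.1008)
α = I⁻¹(τ − ω×Iω) = (3.7360, -0.1686, -0.4100)
new body rate ω' = (0.8747, -1.4034, -0.6082)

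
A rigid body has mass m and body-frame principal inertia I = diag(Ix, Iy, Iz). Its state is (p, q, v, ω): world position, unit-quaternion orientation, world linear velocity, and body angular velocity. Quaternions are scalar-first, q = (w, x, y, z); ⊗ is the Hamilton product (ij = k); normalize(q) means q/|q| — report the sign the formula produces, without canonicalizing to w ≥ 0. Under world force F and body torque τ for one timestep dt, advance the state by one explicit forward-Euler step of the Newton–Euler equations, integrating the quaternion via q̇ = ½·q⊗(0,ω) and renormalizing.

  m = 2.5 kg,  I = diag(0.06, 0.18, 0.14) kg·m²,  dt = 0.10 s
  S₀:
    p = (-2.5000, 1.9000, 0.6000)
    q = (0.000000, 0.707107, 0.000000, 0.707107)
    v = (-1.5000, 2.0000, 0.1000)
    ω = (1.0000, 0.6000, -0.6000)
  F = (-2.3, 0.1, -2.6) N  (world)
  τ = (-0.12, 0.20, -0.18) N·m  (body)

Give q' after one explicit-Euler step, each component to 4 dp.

q⊗(0,ω) = (-0.2828428, -0.4242642, 1.1313712, 0.4242642)
q' = normalize(q + ½dt·q⊗(0,ω)) = (-0.0141, 0.6844, 0.0564, 0.7268)

q' = (-0.0141, 0.6844, 0.0564, 0.7268)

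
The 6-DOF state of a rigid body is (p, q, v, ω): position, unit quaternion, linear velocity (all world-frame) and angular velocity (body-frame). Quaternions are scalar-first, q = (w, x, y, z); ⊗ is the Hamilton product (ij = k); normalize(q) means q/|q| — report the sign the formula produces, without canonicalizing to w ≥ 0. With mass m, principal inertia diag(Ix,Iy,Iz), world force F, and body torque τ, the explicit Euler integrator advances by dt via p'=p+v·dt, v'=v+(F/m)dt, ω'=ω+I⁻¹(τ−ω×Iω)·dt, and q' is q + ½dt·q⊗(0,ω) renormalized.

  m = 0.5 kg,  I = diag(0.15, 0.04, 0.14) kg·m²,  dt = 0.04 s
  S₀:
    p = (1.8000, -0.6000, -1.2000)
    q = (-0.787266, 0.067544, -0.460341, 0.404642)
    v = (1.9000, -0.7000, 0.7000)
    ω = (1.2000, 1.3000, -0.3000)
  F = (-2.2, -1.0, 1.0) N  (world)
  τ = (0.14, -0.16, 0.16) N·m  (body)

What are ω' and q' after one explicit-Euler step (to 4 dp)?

ω' = (1.2477, 1.1436, -0.2053)
q' = (-0.7740, 0.0409, -0.4704, 0.4219)

ω×(Iω) gyroscopic = (-0.0390, -0.0036, -0.1716)
α = I⁻¹(τ − ω×Iω) = (1.1933, -3.9100, 2.3686)
ω + α·dt = (1.2477, 1.1436, -0.2053)
q⊗(0,ω) = (0.6387831, -1.3326515, -0.5176122, 0.8763962)
q' = normalize(q + ½dt·q⊗(0,ω)) = (-0.7740, 0.0409, -0.4704, 0.4219)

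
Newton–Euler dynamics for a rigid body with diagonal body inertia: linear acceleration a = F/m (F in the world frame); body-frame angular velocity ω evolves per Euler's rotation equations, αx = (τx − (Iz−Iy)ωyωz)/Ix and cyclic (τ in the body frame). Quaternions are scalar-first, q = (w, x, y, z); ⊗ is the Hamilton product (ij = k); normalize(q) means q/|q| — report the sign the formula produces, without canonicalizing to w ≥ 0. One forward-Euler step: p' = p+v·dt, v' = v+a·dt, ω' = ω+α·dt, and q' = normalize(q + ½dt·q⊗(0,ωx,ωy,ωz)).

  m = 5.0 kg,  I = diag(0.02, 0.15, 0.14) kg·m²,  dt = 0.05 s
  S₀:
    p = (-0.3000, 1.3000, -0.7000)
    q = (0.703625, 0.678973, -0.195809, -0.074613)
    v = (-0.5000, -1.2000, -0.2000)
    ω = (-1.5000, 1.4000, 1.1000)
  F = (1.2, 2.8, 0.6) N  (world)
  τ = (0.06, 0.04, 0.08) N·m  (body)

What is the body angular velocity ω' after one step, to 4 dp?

ω' = (-1.3115, 1.3473, 1.2261)

(τ − ω×Iω)/I = (3.7700, -1.0533, 2.5214)
ω' = ω + α·dt = (-1.3115, 1.3473, 1.2261)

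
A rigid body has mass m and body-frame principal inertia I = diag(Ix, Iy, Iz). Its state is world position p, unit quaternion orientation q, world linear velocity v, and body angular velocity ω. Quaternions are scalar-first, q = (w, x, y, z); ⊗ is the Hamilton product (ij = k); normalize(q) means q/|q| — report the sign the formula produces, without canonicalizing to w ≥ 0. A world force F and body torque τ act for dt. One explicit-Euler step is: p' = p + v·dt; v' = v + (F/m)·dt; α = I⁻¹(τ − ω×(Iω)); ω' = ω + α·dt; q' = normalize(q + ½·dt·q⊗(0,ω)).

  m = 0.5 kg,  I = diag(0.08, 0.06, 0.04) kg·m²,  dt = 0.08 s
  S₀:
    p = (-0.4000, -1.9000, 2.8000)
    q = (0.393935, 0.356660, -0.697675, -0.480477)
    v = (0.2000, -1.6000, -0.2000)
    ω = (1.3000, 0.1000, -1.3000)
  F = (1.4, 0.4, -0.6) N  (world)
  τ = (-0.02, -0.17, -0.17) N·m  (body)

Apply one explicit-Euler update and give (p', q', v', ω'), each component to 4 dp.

p' = (-0.3840, -2.0280, 2.7840)
q' = (0.3522, 0.4142, -0.7006, -0.4620)
v' = (0.4240, -1.5360, -0.2960)
ω' = (1.2774, -0.0365, -1.6348)

angular accel α = (-0.2825, -1.7067, -4.1850)
ω' = ω + α·dt = (1.2774, -0.0365, -1.6348)
2q̇ = q⊗(0,ω) = (-1.0185106, 1.4671407, -0.1215686, 0.4305280)
q' = normalize(q + ½dt·q⊗(0,ω)) = (0.3522, 0.4142, -0.7006, -0.4620)
new position p' = (-0.3840, -2.0280, 2.7840)
v + (F/m)dt = (0.4240, -1.5360, -0.2960)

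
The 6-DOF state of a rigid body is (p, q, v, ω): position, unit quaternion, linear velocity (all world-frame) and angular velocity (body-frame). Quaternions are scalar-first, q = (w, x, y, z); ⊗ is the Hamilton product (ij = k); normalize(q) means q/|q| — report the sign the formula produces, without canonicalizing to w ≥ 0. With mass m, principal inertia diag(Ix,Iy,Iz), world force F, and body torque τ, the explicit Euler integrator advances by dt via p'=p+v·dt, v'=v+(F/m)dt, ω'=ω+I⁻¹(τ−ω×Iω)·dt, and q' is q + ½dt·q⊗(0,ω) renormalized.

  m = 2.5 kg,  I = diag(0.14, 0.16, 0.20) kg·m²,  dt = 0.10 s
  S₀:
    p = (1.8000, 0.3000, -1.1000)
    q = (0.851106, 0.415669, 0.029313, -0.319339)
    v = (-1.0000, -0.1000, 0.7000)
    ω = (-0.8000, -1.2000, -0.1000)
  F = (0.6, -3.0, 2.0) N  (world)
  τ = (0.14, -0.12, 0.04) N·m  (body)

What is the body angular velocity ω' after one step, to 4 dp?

ω' = (-0.7034, -1.2720, -0.0896)

angular accel α = (0.9657, -0.7200, 0.1040)
new body rate ω' = (-0.7034, -1.2720, -0.0896)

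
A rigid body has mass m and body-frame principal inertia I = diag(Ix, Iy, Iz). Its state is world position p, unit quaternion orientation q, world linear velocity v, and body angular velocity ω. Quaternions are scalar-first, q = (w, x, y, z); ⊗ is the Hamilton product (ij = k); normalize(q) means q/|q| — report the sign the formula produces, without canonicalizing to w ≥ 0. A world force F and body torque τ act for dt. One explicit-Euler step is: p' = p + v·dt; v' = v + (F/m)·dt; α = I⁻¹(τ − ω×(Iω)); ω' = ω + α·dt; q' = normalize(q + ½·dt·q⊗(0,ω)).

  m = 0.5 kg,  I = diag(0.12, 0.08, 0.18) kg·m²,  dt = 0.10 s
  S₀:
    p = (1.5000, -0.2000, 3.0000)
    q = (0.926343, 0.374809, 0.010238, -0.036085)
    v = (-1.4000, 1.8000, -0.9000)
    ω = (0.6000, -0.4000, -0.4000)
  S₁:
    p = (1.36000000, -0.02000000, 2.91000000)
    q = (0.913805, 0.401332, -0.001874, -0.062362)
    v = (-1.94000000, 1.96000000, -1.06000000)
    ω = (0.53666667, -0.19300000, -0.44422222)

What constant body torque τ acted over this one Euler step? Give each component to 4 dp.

Δω = ω₁−ω₀ = (-0.06333333, 0.20700000, -0.04422222)
gyro term ω₀×Iω₀ = (0.0160, 0.0144, 0.0096)
applied torque τ = (-0.0600, 0.1800, -0.0700)

τ = (-0.0600, 0.1800, -0.0700)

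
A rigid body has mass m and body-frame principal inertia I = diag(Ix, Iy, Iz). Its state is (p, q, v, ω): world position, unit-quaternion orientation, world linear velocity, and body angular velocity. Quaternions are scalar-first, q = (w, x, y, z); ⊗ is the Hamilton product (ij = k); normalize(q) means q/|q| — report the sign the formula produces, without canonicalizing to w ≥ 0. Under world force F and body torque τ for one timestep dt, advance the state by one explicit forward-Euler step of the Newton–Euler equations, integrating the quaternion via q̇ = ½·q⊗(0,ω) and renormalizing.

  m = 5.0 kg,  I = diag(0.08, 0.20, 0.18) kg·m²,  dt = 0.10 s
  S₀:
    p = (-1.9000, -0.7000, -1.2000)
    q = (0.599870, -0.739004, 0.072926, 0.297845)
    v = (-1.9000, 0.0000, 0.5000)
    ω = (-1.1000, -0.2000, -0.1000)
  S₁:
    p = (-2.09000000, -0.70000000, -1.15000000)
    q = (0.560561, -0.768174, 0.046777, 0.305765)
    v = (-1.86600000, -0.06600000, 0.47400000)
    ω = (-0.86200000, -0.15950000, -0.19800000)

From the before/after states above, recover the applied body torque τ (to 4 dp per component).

τ = (0.1900, 0.0700, -0.1500)

ω₁ − ω₀ = (0.23800000, 0.04050000, -0.09800000)
applied torque τ = (0.1900, 0.0700, -0.1500)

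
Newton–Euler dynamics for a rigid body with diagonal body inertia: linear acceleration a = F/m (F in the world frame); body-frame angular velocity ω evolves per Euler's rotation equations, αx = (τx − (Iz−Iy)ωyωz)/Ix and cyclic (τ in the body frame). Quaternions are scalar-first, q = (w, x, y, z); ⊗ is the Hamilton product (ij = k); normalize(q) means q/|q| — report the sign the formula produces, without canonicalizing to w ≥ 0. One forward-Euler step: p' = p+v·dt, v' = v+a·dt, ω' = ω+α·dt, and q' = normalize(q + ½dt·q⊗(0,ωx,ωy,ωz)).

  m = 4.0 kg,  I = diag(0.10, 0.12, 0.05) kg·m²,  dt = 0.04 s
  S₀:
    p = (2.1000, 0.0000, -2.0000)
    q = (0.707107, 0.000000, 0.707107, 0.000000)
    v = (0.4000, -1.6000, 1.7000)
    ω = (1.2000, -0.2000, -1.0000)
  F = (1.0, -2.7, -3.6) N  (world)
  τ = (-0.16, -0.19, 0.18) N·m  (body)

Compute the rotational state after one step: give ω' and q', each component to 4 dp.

ω' = (1.1416, -0.2433, -0.8522)
q' = (0.7096, 0.0028, 0.7039, -0.0311)

precession coupling ω×(Iω) = (-0.0140, -0.0600, -0.0048)
α = I⁻¹(τ − ω×Iω) = (-1.4600, -1.0833, 3.6960)
ω' = ω + α·dt = (1.1416, -0.2433, -0.8522)
2q̇ = q⊗(0,ω) = (0.1414214, 0.1414214, -0.1414214, -1.5556354)
q' = normalize(q + ½dt·q⊗(0,ω)) = (0.7096, 0.0028, 0.7039, -0.0311)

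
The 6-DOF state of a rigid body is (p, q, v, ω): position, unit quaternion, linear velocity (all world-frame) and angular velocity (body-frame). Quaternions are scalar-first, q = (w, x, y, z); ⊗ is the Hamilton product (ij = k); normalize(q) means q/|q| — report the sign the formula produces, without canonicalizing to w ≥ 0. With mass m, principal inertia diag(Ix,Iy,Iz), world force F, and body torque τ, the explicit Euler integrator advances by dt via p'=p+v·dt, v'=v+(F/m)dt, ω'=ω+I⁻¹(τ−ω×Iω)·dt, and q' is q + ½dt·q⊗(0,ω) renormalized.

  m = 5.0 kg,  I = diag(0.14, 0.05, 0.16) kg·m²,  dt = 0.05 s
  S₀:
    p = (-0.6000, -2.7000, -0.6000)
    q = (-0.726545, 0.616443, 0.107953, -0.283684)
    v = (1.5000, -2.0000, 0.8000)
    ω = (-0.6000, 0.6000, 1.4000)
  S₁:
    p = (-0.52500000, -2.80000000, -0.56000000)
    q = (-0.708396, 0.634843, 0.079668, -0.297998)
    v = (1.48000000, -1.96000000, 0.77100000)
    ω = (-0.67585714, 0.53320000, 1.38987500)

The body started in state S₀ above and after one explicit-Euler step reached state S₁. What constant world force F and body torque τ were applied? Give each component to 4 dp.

F = (-2.0000, 4.0000, -2.9000)
τ = (-0.1200, -0.0500, 0.0000)

Δv = v₁−v₀ = (-0.02000000, 0.04000000, -0.02900000)
m·(v₁−v₀)/dt = (-2.0000, 4.0000, -2.9000)
Δω = ω₁−ω₀ = (-0.07585714, -0.06680000, -0.01012500)
ω₀×(Iω₀) = (0.0924, 0.0168, 0.0324)
τ = I·(Δω/dt) + ω₀×(Iω₀) = (-0.1200, -0.0500, 0.0000)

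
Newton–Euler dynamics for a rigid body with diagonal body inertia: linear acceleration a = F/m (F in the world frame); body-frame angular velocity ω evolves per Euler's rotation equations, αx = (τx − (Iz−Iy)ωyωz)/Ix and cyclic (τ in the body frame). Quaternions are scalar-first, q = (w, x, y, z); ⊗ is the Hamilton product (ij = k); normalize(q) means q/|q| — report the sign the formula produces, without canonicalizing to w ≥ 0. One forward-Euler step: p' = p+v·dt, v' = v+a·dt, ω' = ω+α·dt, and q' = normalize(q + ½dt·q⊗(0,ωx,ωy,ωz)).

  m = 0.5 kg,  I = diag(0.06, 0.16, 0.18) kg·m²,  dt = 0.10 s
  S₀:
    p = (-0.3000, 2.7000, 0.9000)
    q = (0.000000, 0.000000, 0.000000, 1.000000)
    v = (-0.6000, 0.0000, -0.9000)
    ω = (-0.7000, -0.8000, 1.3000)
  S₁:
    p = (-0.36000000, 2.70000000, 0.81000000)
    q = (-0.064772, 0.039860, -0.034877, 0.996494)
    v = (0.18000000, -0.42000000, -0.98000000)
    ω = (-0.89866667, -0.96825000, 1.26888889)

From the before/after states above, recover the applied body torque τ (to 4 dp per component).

ω₁ − ω₀ = (-0.19866667, -0.16825000, -0.03111111)
precession coupling = (-0.0208, 0.1092, 0.0560)
applied torque τ = (-0.1400, -0.1600, 0.0000)

τ = (-0.1400, -0.1600, 0.0000)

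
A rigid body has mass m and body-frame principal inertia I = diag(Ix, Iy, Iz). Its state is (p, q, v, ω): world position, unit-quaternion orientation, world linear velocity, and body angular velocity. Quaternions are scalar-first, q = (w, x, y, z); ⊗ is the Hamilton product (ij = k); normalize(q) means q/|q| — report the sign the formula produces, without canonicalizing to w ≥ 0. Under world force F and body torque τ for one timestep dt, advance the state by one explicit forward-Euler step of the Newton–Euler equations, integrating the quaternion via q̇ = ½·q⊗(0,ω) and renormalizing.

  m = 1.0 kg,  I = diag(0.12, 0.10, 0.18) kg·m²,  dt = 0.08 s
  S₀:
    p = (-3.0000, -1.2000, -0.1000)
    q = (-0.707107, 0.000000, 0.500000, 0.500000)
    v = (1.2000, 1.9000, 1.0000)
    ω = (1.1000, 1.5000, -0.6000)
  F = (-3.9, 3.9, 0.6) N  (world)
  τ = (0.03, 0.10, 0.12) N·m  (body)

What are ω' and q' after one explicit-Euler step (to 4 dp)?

ω' = (1.1680, 1.5483, -0.5320)
q' = (-0.7229, -0.0729, 0.4781, 0.4935)

ω×(Iω) gyroscopic = (-0.0720, 0.0396, -0.0330)
(τ − ω×Iω)/I = (0.8500, 0.6040, 0.8500)
ω + α·dt = (1.1680, 1.5483, -0.5320)
2q̇ = q⊗(0,ω) = (-0.4500000, -1.8278177, -0.5106605, -0.1257358)
q + ½dt·q⊗(0,ω), renormalized = (-0.7229, -0.0729, 0.4781, 0.4935)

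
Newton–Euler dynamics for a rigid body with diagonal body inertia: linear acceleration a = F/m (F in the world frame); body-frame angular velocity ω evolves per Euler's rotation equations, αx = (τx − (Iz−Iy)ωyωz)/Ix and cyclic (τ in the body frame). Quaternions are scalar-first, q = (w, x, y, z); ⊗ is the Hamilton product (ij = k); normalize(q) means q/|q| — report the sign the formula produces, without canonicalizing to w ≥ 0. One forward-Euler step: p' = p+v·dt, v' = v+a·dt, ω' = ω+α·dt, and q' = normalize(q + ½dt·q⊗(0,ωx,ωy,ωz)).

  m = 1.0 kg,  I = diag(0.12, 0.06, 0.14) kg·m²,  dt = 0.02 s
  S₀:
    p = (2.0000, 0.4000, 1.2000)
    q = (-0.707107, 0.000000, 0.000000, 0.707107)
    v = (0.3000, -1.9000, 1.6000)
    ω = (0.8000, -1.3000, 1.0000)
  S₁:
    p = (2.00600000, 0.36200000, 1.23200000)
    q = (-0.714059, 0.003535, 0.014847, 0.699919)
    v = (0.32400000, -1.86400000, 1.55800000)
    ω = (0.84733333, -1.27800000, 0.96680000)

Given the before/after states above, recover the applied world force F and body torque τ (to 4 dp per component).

ω₁ − ω₀ = (0.04733333, 0.02200000, -0.03320000)
precession coupling = (-0.1040, -0.0160, 0.0624)
applied torque τ = (0.1800, 0.0500, -0.1700)
v₁ − v₀ = (0.02400000, 0.03600000, -0.04200000)
m·(v₁−v₀)/dt = (1.2000, 1.8000, -2.1000)

F = (1.2000, 1.8000, -2.1000)
τ = (0.1800, 0.0500, -0.1700)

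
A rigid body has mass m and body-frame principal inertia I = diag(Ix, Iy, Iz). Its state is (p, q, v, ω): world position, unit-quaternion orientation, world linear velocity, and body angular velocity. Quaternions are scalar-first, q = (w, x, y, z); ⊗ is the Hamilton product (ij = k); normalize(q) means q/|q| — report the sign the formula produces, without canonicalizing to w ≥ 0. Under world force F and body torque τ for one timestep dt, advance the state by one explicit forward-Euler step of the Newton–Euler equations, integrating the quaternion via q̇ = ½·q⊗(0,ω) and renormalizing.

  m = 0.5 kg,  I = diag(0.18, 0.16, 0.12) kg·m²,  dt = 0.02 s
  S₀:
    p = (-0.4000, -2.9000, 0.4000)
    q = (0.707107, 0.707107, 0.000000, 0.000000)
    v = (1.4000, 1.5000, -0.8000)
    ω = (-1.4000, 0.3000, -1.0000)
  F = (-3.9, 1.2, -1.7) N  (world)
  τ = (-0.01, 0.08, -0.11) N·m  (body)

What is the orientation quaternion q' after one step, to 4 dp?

2q̇ = q⊗(0,ω) = (0.9899498, -0.9899498, 0.9192391, -0.4949749)
updated quaternion q' = (0.7169, 0.6971, 0.0092, -0.0049)

q' = (0.7169, 0.6971, 0.0092, -0.0049)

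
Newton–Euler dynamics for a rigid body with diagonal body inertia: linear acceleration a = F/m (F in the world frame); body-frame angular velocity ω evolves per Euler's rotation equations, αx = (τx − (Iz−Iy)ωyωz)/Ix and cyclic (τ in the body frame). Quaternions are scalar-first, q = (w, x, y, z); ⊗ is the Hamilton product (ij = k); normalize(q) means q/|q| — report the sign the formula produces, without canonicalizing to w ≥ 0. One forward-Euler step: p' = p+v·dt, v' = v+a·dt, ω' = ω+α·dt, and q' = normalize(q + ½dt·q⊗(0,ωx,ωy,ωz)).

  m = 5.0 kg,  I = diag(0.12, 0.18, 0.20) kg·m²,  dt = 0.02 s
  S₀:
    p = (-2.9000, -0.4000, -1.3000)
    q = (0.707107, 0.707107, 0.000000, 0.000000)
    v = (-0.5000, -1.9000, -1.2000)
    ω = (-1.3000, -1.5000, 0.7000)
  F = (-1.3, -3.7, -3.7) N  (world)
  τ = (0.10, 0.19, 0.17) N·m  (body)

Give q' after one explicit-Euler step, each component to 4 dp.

q' = (0.7161, 0.6978, -0.0156, -0.0057)

Hamilton product q⊗(0,ω) = (0.9192391, -0.9192391, -1.5556354, -0.5656856)
q + ½dt·q⊗(0,ω), renormalized = (0.7161, 0.6978, -0.0156, -0.0057)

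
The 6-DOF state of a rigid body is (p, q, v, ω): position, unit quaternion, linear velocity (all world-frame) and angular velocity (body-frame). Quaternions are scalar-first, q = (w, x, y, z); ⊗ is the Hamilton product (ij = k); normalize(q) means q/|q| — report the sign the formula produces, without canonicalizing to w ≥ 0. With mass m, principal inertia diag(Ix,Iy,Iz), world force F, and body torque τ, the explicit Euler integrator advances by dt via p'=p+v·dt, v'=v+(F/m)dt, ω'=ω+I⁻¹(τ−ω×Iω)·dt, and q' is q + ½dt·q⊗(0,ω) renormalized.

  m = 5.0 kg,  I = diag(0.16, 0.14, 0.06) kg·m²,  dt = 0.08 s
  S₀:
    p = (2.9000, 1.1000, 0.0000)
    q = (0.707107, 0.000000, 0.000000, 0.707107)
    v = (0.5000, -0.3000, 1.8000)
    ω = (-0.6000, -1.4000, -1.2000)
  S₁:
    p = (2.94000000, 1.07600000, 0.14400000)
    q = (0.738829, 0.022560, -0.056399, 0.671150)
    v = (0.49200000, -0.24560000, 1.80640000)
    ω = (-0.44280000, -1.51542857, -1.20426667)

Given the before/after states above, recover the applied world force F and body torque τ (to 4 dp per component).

v₁ − v₀ = (-0.00800000, 0.05440000, 0.00640000)
m·(v₁−v₀)/dt = (-0.5000, 3.4000, 0.4000)
Δω = ω₁−ω₀ = (0.15720000, -0.11542857, -0.00426667)
gyro term ω₀×Iω₀ = (-0.1344, 0.0720, -0.0168)
I·α + gyro = (0.1800, -0.1300, -0.0200)

F = (-0.5000, 3.4000, 0.4000)
τ = (0.1800, -0.1300, -0.0200)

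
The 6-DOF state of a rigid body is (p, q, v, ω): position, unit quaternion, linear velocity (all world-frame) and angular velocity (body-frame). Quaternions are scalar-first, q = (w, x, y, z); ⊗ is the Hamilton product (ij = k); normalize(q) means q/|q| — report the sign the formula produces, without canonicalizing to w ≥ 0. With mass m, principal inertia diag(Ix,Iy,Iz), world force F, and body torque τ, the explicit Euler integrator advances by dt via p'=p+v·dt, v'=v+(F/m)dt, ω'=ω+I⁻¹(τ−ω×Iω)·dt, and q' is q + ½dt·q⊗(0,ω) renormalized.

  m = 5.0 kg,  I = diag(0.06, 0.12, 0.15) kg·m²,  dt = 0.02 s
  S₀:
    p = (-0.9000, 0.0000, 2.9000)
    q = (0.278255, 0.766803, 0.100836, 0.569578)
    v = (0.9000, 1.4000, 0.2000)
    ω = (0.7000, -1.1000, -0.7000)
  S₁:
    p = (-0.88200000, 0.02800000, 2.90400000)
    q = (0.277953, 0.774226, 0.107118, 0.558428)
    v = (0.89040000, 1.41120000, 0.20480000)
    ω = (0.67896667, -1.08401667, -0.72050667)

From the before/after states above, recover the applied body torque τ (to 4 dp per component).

τ = (-0.0400, 0.1400, -0.2000)

ω₁ − ω₀ = (-0.02103333, 0.01598333, -0.02050667)
applied torque τ = (-0.0400, 0.1400, -0.2000)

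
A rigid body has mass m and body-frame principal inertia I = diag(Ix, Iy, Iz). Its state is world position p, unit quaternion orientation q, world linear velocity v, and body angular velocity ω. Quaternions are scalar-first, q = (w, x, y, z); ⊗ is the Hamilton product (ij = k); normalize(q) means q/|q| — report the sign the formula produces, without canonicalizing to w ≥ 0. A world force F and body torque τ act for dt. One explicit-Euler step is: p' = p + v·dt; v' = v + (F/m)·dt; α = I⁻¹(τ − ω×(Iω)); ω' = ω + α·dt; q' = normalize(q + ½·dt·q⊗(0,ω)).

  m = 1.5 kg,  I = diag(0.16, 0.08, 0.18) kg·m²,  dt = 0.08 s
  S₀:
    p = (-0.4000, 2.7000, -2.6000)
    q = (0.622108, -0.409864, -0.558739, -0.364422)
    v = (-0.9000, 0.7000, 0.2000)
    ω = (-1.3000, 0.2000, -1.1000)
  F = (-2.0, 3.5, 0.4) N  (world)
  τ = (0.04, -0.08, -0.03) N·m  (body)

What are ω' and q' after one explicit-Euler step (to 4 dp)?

ω' = (-1.2690, 0.1486, -1.1226)
q' = (0.5878, -0.4137, -0.5516, -0.4231)

(τ − ω×Iω)/I = (0.3875, -0.6425, -0.2822)
new body rate ω' = (-1.2690, 0.1486, -1.1226)
Hamilton product q⊗(0,ω) = (-0.8219396, -0.1212431, 0.1473198, -1.4926523)
q + ½dt·q⊗(0,ω), renormalized = (0.5878, -0.4137, -0.5516, -0.4231)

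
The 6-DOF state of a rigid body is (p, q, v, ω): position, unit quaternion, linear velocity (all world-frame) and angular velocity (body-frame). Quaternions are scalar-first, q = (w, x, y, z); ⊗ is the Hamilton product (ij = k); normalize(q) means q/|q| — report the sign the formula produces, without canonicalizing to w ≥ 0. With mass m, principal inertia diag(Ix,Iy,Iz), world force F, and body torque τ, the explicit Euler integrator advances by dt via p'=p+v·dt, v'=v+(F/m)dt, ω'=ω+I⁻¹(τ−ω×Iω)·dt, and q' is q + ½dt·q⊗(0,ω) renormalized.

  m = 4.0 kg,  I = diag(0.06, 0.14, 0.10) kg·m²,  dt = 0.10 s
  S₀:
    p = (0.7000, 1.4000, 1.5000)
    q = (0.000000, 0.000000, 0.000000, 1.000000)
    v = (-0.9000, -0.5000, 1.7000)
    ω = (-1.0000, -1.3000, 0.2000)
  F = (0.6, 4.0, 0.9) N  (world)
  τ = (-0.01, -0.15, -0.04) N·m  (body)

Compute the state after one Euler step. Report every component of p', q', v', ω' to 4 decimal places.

ω×(Iω) gyroscopic = (0.0104, 0.0080, 0.1040)
(τ − ω×Iω)/I = (-0.3400, -1.1286, -1.4400)
new body rate ω' = (-1.0340, -1.4129, 0.0560)
q⊗(0,ω) = (-0.2000000, 1.3000000, -1.0000000, 0.0000000)
updated quaternion q' = (-0.0100, 0.0648, -0.0498, 0.9966)
p + v·dt = (0.6100, 1.3500, 1.6700)
v + (F/m)dt = (-0.8850, -0.4000, 1.7225)

p' = (0.6100, 1.3500, 1.6700)
q' = (-0.0100, 0.0648, -0.0498, 0.9966)
v' = (-0.8850, -0.4000, 1.7225)
ω' = (-1.0340, -1.4129, 0.0560)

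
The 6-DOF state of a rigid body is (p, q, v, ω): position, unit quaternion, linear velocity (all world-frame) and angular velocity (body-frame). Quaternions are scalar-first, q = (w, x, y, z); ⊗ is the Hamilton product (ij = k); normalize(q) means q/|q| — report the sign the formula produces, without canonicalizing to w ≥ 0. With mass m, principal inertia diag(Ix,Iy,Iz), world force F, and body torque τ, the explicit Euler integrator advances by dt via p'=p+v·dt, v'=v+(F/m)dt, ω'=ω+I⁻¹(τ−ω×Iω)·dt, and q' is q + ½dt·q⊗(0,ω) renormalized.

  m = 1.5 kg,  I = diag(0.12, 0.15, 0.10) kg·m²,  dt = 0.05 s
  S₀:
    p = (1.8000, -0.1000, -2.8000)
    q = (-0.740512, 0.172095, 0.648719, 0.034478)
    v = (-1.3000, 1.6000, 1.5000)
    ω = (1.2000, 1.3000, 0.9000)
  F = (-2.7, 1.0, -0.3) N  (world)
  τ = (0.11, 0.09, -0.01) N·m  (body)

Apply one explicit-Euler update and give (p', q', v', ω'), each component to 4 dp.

p' = (1.7350, -0.0200, -2.7250)
q' = (-0.7666, 0.1632, 0.6211, 0.0039)
v' = (-1.3900, 1.6333, 1.4900)
ω' = (1.2702, 1.3228, 0.8716)

a = F/m = (-1.8000, 0.6667, -0.2000)
p + v·dt = (1.7350, -0.0200, -2.7250)
new velocity v' = (-1.3900, 1.6333, 1.4900)
precession coupling ω×(Iω) = (-0.0585, 0.0216, 0.0468)
angular accel α = (1.4042, 0.4560, -0.5680)
ω + α·dt = (1.2702, 1.3228, 0.8716)
Hamilton product q⊗(0,ω) = (-1.0808789, -0.3495887, -1.0761775, -1.2212001)
q' = normalize(q + ½dt·q⊗(0,ω)) = (-0.7666, 0.1632, 0.6211, 0.0039)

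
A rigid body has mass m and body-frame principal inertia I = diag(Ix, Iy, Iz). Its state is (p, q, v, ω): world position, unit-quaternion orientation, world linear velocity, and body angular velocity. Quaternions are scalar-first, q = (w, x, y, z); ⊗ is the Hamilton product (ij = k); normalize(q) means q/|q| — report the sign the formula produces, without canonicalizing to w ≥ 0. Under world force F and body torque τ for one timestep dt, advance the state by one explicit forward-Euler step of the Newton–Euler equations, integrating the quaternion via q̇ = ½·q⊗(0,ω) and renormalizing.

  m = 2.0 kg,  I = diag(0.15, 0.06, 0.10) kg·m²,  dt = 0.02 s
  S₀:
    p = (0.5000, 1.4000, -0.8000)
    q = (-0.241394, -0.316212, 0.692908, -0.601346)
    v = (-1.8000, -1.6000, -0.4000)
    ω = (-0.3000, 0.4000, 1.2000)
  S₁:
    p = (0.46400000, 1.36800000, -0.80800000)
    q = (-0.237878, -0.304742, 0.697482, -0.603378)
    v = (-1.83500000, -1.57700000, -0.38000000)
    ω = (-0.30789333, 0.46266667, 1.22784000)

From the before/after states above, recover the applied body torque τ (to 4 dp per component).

τ = (-0.0400, 0.1700, 0.1500)

rate change Δω = (-0.00789333, 0.06266667, 0.02784000)
I·α + gyro = (-0.0400, 0.1700, 0.1500)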